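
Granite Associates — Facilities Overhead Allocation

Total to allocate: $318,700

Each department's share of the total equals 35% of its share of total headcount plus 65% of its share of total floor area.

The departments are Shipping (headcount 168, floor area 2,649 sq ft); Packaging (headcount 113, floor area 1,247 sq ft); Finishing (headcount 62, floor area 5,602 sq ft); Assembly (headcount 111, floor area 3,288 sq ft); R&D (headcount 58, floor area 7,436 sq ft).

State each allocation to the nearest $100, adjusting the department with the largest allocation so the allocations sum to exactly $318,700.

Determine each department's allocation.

Shipping: $63,700 | Packaging: $37,400 | Finishing: $70,900 | Assembly: $57,900 | R&D: $88,800

Headcount total 512; floor area total 20,222.
Combined weights (35% headcount + 65% floor area): Shipping 0.2000; Packaging 0.1173; Finishing 0.2224; Assembly 0.1816; R&D 0.2787.
Pro-rata amounts: Shipping 63,737.17; Packaging 37,392.65; Finishing 70,894.52; Assembly 57,865.01; R&D 88,810.65.
Rounded to nearest $100: Shipping $63,700; Packaging $37,400; Finishing $70,900; Assembly $57,900; R&D $88,800. Sum = $318,700.
Rounded total matches; no reconciliation needed.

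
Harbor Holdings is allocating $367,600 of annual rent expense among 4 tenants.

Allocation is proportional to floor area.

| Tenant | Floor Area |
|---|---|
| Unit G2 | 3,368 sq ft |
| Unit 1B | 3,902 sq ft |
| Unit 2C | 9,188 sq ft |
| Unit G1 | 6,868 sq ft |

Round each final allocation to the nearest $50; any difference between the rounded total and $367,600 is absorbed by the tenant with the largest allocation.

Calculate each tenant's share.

Combined floor area = 23,326.
Unrounded shares: Unit G2 3,368/23,326 × $367,600 = 53,077.12; Unit 1B 3,902/23,326 × $367,600 = 61,492.55; Unit 2C 9,188/23,326 × $367,600 = 144,795.88; Unit G1 6,868/23,326 × $367,600 = 108,234.45.
After rounding ($50): Unit G2 $53,100; Unit 1B $61,500; Unit 2C $144,800; Unit G1 $108,250. Sum = $367,650.
Difference $367,600 − $367,650 = −$50 applied to largest allocation (Unit 2C): Unit 2C becomes $144,750.

Unit G2: $53,100 · Unit 1B: $61,500 · Unit 2C: $144,750 · Unit G1: $108,250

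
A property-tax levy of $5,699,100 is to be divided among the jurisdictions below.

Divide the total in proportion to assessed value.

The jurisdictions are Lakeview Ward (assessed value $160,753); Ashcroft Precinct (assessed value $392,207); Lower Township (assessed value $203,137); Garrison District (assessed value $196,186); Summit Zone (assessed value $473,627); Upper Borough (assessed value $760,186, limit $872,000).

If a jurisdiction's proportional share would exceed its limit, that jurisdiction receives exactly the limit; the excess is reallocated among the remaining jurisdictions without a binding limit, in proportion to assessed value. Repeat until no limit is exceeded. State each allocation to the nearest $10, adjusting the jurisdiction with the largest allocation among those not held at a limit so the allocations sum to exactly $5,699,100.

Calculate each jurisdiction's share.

Lakeview Ward: $544,190 | Ashcroft Precinct: $1,327,730 | Lower Township: $687,670 | Garrison District: $664,140 | Summit Zone: $1,603,370 | Upper Borough: $872,000

Sum of assessed value: 2,186,096.
Unconstrained shares: Lakeview Ward 419,079.23; Ashcroft Precinct 1,022,474.27; Lower Township 529,573.30; Garrison District 511,452.21; Summit Zone 1,234,734.26; Upper Borough 1,981,786.73.
Held at cap: Upper Borough ($872,000); residual $4,827,100 reallocated over remaining assessed value 1,425,910.
Redistributed shares: Lakeview Ward 544,193.40 → $544,190; Ashcroft Precinct 1,327,729.25 → $1,327,730; Lower Township 687,674.97 → $687,670; Garrison District 664,143.91 → $664,140; Summit Zone 1,603,358.48 → $1,603,360.
Rounding difference +$10 applied to Summit Zone → $1,603,370.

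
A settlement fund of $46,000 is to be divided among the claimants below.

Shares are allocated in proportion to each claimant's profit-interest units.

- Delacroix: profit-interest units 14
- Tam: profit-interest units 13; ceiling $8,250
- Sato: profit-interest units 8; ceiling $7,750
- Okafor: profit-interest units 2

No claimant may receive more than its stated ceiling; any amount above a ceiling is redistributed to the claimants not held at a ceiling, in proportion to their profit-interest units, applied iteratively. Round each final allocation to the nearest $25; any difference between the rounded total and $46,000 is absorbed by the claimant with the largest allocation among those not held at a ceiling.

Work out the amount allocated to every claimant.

Sum of profit-interest units: 37.
Unconstrained shares: Delacroix 17,405.41; Tam 16,162.16; Sato 9,945.95; Okafor 2,486.49.
Held at cap: Tam ($8,250), Sato ($7,750); remaining pool $30,000 reallocated over remaining profit-interest units 16.
Redistributed shares: Delacroix 26,250.00 → $26,250; Okafor 3,750.00 → $3,750.

Delacroix: $26,250; Tam: $8,250; Sato: $7,750; Okafor: $3,750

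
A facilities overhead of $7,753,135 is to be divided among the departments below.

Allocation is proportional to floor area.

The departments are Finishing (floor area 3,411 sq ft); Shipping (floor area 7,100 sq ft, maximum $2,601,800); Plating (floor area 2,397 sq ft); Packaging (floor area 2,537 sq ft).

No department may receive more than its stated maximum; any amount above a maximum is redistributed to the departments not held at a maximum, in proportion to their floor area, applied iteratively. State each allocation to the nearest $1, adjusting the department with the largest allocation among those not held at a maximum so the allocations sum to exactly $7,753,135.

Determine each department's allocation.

Sum of floor area: 15,445.
Pro-rata shares before constraints: Finishing 1,712,265.68; Shipping 3,564,082.78; Plating 1,203,254.43; Packaging 1,273,532.11.
Capped: Shipping ($2,601,800); residual $5,151,335 reallocated over remaining floor area 8,345.
Remaining shares: Finishing 2,105,596.61 → $2,105,597; Plating 1,479,658.48 → $1,479,658; Packaging 1,566,079.92 → $1,566,080.

Finishing: $2,105,597 · Shipping: $2,601,800 · Plating: $1,479,658 · Packaging: $1,566,080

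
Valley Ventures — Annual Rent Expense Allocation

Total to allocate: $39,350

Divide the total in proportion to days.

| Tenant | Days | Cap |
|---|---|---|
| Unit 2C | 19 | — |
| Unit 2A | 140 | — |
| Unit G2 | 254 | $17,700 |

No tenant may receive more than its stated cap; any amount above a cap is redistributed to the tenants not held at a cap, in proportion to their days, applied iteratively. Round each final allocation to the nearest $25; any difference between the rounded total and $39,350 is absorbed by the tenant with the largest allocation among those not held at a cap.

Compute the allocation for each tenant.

Unit 2C: $2,575; Unit 2A: $19,075; Unit G2: $17,700

Combined days = 413.
Unconstrained shares: Unit 2C 1,810.29; Unit 2A 13,338.98; Unit G2 24,200.73.
Cap binds for Unit G2 ($17,700); remaining pool $21,650 reallocated over remaining days 159.
Shares after redistribution: Unit 2C 2,587.11 → $2,575; Unit 2A 19,062.89 → $19,075.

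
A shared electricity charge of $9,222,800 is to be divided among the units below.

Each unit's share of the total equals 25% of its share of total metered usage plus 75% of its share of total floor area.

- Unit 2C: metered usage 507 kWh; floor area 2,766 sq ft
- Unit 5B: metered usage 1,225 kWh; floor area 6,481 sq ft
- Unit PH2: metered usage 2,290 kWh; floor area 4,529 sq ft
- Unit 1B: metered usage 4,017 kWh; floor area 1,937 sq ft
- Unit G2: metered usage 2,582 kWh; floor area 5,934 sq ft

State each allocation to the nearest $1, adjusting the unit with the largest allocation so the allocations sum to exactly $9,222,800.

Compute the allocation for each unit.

Metered usage total 10,621; floor area total 21,647.
Combined weights (25% metered usage + 75% floor area): Unit 2C 0.1078; Unit 5B 0.2534; Unit PH2 0.2108; Unit 1B 0.1617; Unit G2 0.2664.
Unrounded shares: Unit 2C 993,913.91; Unit 5B 2,336,877.78; Unit PH2 1,944,333.67; Unit 1B 1,490,996.21; Unit G2 2,456,678.44.
Rounded to nearest $1: Unit 2C $993,914; Unit 5B $2,336,878; Unit PH2 $1,944,334; Unit 1B $1,490,996; Unit G2 $2,456,678. Sum = $9,222,800.
No rounding difference to absorb.

Unit 2C: $993,914; Unit 5B: $2,336,878; Unit PH2: $1,944,334; Unit 1B: $1,490,996; Unit G2: $2,456,678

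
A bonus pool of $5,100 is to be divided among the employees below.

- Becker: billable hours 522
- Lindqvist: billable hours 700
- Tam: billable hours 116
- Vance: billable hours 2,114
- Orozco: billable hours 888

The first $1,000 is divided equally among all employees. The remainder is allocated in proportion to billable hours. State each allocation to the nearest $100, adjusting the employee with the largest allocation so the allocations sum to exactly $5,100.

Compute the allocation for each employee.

Equal tier: $1,000 ÷ 5 = $200 apiece.
Remainder $4,100 by billable hours (total 4,340): Becker 493.13 → $500; Lindqvist 661.29 → $700; Tam 109.59 → $100; Vance 1,997.10 → $2,000; Orozco 838.89 → $800.
Totals: Becker $200 + $500 = $700; Lindqvist $200 + $700 = $900; Tam $200 + $100 = $300; Vance $200 + $2,000 = $2,200; Orozco $200 + $800 = $1,000.

Becker: $700 | Lindqvist: $900 | Tam: $300 | Vance: $2,200 | Orozco: $1,000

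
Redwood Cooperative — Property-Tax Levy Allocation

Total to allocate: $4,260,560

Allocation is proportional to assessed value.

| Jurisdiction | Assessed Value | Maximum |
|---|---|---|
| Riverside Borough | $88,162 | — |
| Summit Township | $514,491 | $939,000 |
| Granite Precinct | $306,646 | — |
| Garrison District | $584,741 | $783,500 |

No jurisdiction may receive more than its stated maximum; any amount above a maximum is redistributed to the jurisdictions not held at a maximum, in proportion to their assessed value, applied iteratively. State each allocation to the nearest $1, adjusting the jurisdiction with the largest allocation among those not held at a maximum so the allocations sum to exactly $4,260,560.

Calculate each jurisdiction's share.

Sum of assessed value: 1,494,040.
Proportional shares (ignoring caps): Riverside Borough 251,411.94; Summit Township 1,467,176.10; Granite Precinct 874,463.66; Garrison District 1,667,508.31.
Capped: Summit Township ($939,000), Garrison District ($783,500); remaining pool $2,538,060 reallocated over remaining assessed value 394,808.
Redistributed shares: Riverside Borough 566,757.63 → $566,758; Granite Precinct 1,971,302.37 → $1,971,302.

Riverside Borough: $566,758; Summit Township: $939,000; Granite Precinct: $1,971,302; Garrison District: $783,500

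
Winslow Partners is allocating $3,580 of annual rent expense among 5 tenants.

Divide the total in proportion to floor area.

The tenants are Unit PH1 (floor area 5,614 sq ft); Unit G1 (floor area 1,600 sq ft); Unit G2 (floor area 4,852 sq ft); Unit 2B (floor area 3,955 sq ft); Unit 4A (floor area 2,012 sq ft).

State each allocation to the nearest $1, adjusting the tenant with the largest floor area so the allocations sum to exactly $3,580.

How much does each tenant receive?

Unit PH1: $1,115 · Unit G1: $318 · Unit G2: $963 · Unit 2B: $785 · Unit 4A: $399

Sum of floor area: 5,614 + 1,600 + 4,852 + 3,955 + 2,012 = 18,033.
Raw shares: Unit PH1 1,114.52; Unit G1 317.64; Unit G2 963.24; Unit 2B 785.17; Unit 4A 399.43.
After rounding ($1): Unit PH1 $1,115; Unit G1 $318; Unit G2 $963; Unit 2B $785; Unit 4A $399. Sum = $3,580.
Rounded total matches; no reconciliation needed.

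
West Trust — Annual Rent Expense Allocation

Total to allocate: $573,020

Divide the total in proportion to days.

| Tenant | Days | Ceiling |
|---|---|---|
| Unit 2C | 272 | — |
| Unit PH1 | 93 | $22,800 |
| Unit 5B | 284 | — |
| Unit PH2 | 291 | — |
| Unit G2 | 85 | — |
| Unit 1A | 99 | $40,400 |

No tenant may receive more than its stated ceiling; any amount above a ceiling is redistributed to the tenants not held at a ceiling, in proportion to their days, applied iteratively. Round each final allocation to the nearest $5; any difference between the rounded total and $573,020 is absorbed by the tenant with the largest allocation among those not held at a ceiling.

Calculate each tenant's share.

Unit 2C: $148,790 | Unit PH1: $22,800 | Unit 5B: $155,355 | Unit PH2: $159,180 | Unit G2: $46,495 | Unit 1A: $40,400

Sum of days: 1,124.
Pro-rata shares before constraints: Unit 2C 138,666.76; Unit PH1 47,411.80; Unit 5B 144,784.41; Unit PH2 148,353.04; Unit G2 43,333.36; Unit 1A 50,470.62.
Capped: Unit PH1 ($22,800), Unit 1A ($40,400); balance $509,820 reallocated over remaining days 932.
Remaining shares: Unit 2C 148,788.67 → $148,790; Unit 5B 155,352.88 → $155,355; Unit PH2 159,182.00 → $159,180; Unit G2 46,496.46 → $46,495.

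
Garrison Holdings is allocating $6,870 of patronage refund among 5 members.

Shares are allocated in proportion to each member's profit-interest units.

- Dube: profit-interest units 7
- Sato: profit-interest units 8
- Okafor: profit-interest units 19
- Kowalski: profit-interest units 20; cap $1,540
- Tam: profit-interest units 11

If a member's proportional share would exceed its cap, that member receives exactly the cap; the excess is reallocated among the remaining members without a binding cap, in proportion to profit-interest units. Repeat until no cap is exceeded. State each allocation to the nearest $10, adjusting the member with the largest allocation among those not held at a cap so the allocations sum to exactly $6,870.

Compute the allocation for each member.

Dube: $830; Sato: $950; Okafor: $2,250; Kowalski: $1,540; Tam: $1,300

Total profit-interest units = 65.
Pro-rata shares before constraints: Dube 739.85; Sato 845.54; Okafor 2,008.15; Kowalski 2,113.85; Tam 1,162.62.
Held at cap: Kowalski ($1,540); remaining pool $5,330 reallocated over remaining profit-interest units 45.
Remaining shares: Dube 829.11 → $830; Sato 947.56 → $950; Okafor 2,250.44 → $2,250; Tam 1,302.89 → $1,300.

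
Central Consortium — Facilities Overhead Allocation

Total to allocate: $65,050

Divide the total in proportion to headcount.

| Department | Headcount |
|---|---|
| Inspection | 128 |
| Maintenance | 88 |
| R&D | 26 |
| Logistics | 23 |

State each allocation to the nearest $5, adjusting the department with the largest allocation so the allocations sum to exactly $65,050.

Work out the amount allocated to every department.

Combined headcount = 265.
Pro-rata amounts: Inspection 128/265 × $65,050 = 31,420.38; Maintenance 88/265 × $65,050 = 21,601.51; R&D 26/265 × $65,050 = 6,382.26; Logistics 23/265 × $65,050 = 5,645.85.
Rounded to nearest $5: Inspection $31,420; Maintenance $21,600; R&D $6,380; Logistics $5,645. Sum = $65,045.
Difference $65,050 − $65,045 = +$5 applied to largest allocation (Inspection): Inspection becomes $31,425.

Inspection: $31,425 · Maintenance: $21,600 · R&D: $6,380 · Logistics: $5,645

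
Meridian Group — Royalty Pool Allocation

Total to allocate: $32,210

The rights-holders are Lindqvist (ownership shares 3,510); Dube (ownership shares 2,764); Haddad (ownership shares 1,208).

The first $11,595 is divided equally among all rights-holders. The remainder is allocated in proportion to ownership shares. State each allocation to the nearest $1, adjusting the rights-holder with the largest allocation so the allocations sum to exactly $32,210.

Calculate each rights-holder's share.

First tranche $11,595 split equally: $3,865 each.
Remainder $20,615 by ownership shares (total 7,482): Lindqvist 9,671.03 → $9,671; Dube 7,615.59 → $7,616; Haddad 3,328.38 → $3,328.
Totals: Lindqvist $3,865 + $9,671 = $13,536; Dube $3,865 + $7,616 = $11,481; Haddad $3,865 + $3,328 = $7,193.

Lindqvist: $13,536 | Dube: $11,481 | Haddad: $7,193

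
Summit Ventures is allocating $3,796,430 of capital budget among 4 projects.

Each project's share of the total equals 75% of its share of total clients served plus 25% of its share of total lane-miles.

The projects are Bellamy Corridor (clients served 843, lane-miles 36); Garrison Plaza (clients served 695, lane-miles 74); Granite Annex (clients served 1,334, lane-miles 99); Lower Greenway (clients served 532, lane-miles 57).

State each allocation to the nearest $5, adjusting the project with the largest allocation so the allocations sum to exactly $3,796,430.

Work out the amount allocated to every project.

Bellamy Corridor: $833,590; Garrison Plaza: $845,380; Granite Annex: $1,469,080; Lower Greenway: $648,380

Clients served total 3,404; lane-miles total 266.
Blended shares (75% clients served + 25% lane-miles): Bellamy Corridor 0.2196; Garrison Plaza 0.2227; Granite Annex 0.3870; Lower Greenway 0.1708.
Proportional shares: Bellamy Corridor 833,589.55; Garrison Plaza 845,379.71; Granite Annex 1,469,081.86; Lower Greenway 648,378.88.
After rounding ($5): Bellamy Corridor $833,590; Garrison Plaza $845,380; Granite Annex $1,469,080; Lower Greenway $648,380. Sum = $3,796,430.
No rounding difference to absorb.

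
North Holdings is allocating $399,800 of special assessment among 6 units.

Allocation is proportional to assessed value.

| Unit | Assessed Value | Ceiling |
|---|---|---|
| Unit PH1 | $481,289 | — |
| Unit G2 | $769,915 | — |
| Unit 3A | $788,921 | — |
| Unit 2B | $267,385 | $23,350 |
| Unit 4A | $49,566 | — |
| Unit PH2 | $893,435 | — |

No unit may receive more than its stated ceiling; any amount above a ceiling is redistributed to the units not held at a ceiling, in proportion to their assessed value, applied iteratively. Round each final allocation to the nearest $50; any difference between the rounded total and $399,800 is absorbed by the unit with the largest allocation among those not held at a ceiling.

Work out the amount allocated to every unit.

Unit PH1: $60,750; Unit G2: $97,150; Unit 3A: $99,550; Unit 2B: $23,350; Unit 4A: $6,250; Unit PH2: $112,750

Sum of assessed value: 3,250,511.
Pro-rata shares before constraints: Unit PH1 59,196.64; Unit G2 94,696.50; Unit 3A 97,034.16; Unit 2B 32,887.30; Unit 4A 6,096.42; Unit PH2 109,888.97.
Held at cap: Unit 2B ($23,350); balance $376,450 reallocated over remaining assessed value 2,983,126.
Shares after redistribution: Unit PH1 60,735.36 → $60,750; Unit G2 97,157.98 → $97,150; Unit 3A 99,556.41 → $99,550; Unit 4A 6,254.89 → $6,250; Unit PH2 112,745.36 → $112,750.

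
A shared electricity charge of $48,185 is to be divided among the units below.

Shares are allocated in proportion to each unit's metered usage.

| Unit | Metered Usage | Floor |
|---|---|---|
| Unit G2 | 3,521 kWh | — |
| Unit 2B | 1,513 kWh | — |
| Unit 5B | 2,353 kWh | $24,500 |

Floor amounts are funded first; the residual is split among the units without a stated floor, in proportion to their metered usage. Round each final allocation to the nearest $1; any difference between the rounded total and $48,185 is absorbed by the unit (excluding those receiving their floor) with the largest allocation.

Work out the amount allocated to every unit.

Minimums first: Unit 5B $24,500. Residual $23,685.
Residual split over remaining metered usage 5,034: Unit G2 16,566.33 → $16,566; Unit 2B 7,118.67 → $7,119.

Unit G2: $16,566 | Unit 2B: $7,119 | Unit 5B: $24,500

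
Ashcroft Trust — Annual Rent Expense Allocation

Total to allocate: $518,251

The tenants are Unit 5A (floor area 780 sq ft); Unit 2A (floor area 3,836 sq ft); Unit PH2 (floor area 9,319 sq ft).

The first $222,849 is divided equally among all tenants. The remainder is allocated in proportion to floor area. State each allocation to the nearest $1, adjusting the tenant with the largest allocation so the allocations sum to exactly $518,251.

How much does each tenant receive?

Equal tier: $222,849 ÷ 3 = $74,283 apiece.
Remainder $295,402 by floor area (total 13,935): Unit 5A 16,534.88 → $16,535; Unit 2A 81,317.69 → $81,318; Unit PH2 197,549.43 → $197,549.
Totals: Unit 5A $74,283 + $16,535 = $90,818; Unit 2A $74,283 + $81,318 = $155,601; Unit PH2 $74,283 + $197,549 = $271,832.

Unit 5A: $90,818 · Unit 2A: $155,601 · Unit PH2: $271,832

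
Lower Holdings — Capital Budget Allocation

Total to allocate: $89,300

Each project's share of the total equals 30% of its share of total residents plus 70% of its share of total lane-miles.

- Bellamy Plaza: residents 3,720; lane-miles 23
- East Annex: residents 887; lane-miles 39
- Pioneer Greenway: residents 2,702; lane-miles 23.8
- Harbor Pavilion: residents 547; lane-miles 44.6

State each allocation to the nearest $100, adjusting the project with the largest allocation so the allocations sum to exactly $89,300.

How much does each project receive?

Bellamy Plaza: $23,800 · East Annex: $21,700 · Pioneer Greenway: $20,600 · Harbor Pavilion: $23,200

Totals — residents 7,856, lane-miles 130.4.
Composite weights (30% residents + 70% lane-miles): Bellamy Plaza 0.2655; East Annex 0.2432; Pioneer Greenway 0.2309; Harbor Pavilion 0.2603.
Unrounded shares: Bellamy Plaza 23,711.23; East Annex 21,720.26; Pioneer Greenway 20,623.21; Harbor Pavilion 23,245.30.
At nearest $100: Bellamy Plaza $23,700; East Annex $21,700; Pioneer Greenway $20,600; Harbor Pavilion $23,200. Sum = $89,200.
Difference $89,300 − $89,200 = +$100 applied to largest allocation (Bellamy Plaza): Bellamy Plaza becomes $23,800.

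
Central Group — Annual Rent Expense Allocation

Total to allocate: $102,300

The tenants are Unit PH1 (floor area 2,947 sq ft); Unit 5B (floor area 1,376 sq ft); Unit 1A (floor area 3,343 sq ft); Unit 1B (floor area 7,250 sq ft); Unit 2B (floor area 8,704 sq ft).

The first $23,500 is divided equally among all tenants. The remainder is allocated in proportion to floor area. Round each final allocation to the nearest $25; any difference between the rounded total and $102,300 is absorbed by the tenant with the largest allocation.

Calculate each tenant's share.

$23,500 shared equally gives $4,700 per tenant.
Remainder $78,800 by floor area (total 23,620): Unit PH1 9,831.65 → $9,825; Unit 5B 4,590.55 → $4,600; Unit 1A 11,152.77 → $11,150; Unit 1B 24,187.13 → $24,175; Unit 2B 29,037.90 → $29,050.
Totals: Unit PH1 $4,700 + $9,825 = $14,525; Unit 5B $4,700 + $4,600 = $9,300; Unit 1A $4,700 + $11,150 = $15,850; Unit 1B $4,700 + $24,175 = $28,875; Unit 2B $4,700 + $29,050 = $33,750.

Unit PH1: $14,525 | Unit 5B: $9,300 | Unit 1A: $15,850 | Unit 1B: $28,875 | Unit 2B: $33,750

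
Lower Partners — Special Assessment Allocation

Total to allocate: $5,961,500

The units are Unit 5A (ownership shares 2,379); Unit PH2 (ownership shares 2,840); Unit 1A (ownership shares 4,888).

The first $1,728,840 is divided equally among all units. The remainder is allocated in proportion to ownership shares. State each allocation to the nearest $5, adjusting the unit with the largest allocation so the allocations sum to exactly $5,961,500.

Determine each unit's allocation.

Equal tier: $1,728,840 ÷ 3 = $576,280 apiece.
Remainder $4,232,660 by ownership shares (total 10,107): Unit 5A 996,289.52 → $996,290; Unit PH2 1,189,349.40 → $1,189,350; Unit 1A 2,047,021.08 → $2,047,020.
Totals: Unit 5A $576,280 + $996,290 = $1,572,570; Unit PH2 $576,280 + $1,189,350 = $1,765,630; Unit 1A $576,280 + $2,047,020 = $2,623,300.

Unit 5A: $1,572,570 | Unit PH2: $1,765,630 | Unit 1A: $2,623,300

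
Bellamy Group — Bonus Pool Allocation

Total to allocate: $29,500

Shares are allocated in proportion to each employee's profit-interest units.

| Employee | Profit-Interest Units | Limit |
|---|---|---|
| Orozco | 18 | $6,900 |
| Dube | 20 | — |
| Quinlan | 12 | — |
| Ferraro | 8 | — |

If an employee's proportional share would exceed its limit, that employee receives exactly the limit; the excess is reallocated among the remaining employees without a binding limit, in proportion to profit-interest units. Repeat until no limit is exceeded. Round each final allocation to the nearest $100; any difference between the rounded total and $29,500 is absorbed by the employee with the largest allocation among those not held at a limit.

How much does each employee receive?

Sum of profit-interest units: 58.
Proportional shares (ignoring caps): Orozco 9,155.17; Dube 10,172.41; Quinlan 6,103.45; Ferraro 4,068.97.
Cap binds for Orozco ($6,900); residual $22,600 reallocated over remaining profit-interest units 40.
Shares after redistribution: Dube 11,300.00 → $11,300; Quinlan 6,780.00 → $6,800; Ferraro 4,520.00 → $4,500.

Orozco: $6,900 | Dube: $11,300 | Quinlan: $6,800 | Ferraro: $4,500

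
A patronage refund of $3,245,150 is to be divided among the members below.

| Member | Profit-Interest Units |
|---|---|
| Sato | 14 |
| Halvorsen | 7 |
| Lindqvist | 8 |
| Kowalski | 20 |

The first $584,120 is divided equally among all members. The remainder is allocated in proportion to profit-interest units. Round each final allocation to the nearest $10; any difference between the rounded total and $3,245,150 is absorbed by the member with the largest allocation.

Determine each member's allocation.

Sato: $906,320 | Halvorsen: $526,180 | Lindqvist: $580,480 | Kowalski: $1,232,170

$584,120 shared equally gives $146,030 per member.
Remainder $2,661,030 by profit-interest units (total 49): Sato 760,294.29 → $760,290; Halvorsen 380,147.14 → $380,150; Lindqvist 434,453.88 → $434,450; Kowalski 1,086,134.69 → $1,086,130.
Rounding difference +$10 on remainder applied to Kowalski.
Totals: Sato $146,030 + $760,290 = $906,320; Halvorsen $146,030 + $380,150 = $526,180; Lindqvist $146,030 + $434,450 = $580,480; Kowalski $146,030 + $1,086,140 = $1,232,170.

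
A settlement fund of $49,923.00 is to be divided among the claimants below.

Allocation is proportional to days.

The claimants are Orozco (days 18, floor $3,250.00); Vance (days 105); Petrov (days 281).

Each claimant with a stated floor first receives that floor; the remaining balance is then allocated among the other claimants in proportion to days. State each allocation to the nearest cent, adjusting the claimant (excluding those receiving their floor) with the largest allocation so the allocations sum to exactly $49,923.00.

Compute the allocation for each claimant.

Orozco: $3,250.00; Vance: $12,696.02; Petrov: $33,976.98

Minimums first: Orozco $3,250.00. Remaining pool $46,673.00.
Remaining pool split over remaining days 386: Vance 12,696.0233 → $12,696.02; Petrov 33,976.9767 → $33,976.98.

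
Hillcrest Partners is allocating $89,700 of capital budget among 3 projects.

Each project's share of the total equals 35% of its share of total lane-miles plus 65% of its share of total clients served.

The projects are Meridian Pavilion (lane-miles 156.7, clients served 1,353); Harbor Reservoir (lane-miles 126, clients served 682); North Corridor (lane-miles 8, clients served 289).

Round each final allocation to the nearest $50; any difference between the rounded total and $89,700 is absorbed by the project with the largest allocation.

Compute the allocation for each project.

Meridian Pavilion: $50,900; Harbor Reservoir: $30,700; North Corridor: $8,100

Totals — lane-miles 290.7, clients served 2,324.
Blended shares (35% lane-miles + 65% clients served): Meridian Pavilion 0.5671; Harbor Reservoir 0.3425; North Corridor 0.0905.
Unrounded shares: Meridian Pavilion 50,867.62; Harbor Reservoir 30,717.90; North Corridor 8,114.48.
Rounded to nearest $50: Meridian Pavilion $50,850; Harbor Reservoir $30,700; North Corridor $8,100. Sum = $89,650.
Difference $89,700 − $89,650 = +$50 applied to largest allocation (Meridian Pavilion): Meridian Pavilion becomes $50,900.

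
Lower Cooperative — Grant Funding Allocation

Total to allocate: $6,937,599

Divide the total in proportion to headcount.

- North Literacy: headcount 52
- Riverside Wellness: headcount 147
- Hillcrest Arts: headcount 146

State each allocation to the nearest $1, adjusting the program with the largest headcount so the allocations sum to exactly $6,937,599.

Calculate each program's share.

Combined headcount = 345.
Pro-rata amounts: North Literacy 52/345 × $6,937,599 = 1,045,667.10; Riverside Wellness 147/345 × $6,937,599 = 2,956,020.44; Hillcrest Arts 146/345 × $6,937,599 = 2,935,911.46.
After rounding ($1): North Literacy $1,045,667; Riverside Wellness $2,956,020; Hillcrest Arts $2,935,911. Sum = $6,937,598.
Difference $6,937,599 − $6,937,598 = +$1 applied to largest headcount (Riverside Wellness): Riverside Wellness becomes $2,956,021.

North Literacy: $1,045,667; Riverside Wellness: $2,956,021; Hillcrest Arts: $2,935,911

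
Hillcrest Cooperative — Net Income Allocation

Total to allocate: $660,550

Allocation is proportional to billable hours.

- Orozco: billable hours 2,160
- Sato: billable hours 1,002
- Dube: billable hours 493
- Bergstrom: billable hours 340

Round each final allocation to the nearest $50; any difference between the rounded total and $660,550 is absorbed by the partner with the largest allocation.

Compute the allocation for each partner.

Combined billable hours = 3,995.
Pro-rata amounts: Orozco 2,160/3,995 × $660,550 = 357,143.43; Sato 1,002/3,995 × $660,550 = 165,674.87; Dube 493/3,995 × $660,550 = 81,514.68; Bergstrom 340/3,995 × $660,550 = 56,217.02.
At nearest $50: Orozco $357,150; Sato $165,650; Dube $81,500; Bergstrom $56,200. Sum = $660,500.
Difference $660,550 − $660,500 = +$50 applied to largest allocation (Orozco): Orozco becomes $357,200.

Orozco: $357,200 | Sato: $165,650 | Dube: $81,500 | Bergstrom: $56,200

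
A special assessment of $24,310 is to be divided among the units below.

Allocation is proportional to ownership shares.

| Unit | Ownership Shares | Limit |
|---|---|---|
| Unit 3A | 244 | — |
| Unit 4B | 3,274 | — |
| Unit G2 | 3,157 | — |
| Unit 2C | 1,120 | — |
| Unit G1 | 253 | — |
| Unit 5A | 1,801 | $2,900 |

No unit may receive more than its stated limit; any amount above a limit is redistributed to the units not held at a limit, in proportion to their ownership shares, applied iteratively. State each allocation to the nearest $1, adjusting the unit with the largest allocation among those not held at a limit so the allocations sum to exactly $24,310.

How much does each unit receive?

Total ownership shares = 9,849.
Proportional shares (ignoring caps): Unit 3A 602.26; Unit 4B 8,081.12; Unit G2 7,792.33; Unit 2C 2,764.46; Unit G1 624.47; Unit 5A 4,445.36.
Cap binds for Unit 5A ($2,900); residual $21,410 reallocated over remaining ownership shares 8,048.
Remaining shares: Unit 3A 649.11 → $649; Unit 4B 8,709.78 → $8,710; Unit G2 8,398.53 → $8,399; Unit 2C 2,979.52 → $2,980; Unit G1 673.05 → $673.
Rounding difference −$1 applied to Unit 4B → $8,709.

Unit 3A: $649 | Unit 4B: $8,709 | Unit G2: $8,399 | Unit 2C: $2,980 | Unit G1: $673 | Unit 5A: $2,900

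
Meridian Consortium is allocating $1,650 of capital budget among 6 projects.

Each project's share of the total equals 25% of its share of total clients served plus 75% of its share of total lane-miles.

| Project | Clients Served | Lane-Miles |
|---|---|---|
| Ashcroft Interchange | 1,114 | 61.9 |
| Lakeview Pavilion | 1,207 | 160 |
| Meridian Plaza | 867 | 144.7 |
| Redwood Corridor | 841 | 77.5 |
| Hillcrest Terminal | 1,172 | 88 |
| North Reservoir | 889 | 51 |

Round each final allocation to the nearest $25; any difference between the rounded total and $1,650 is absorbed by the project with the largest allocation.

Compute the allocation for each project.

Totals — clients served 6,090, lane-miles 583.1.
Blended shares (25% clients served + 75% lane-miles): Ashcroft Interchange 0.1253; Lakeview Pavilion 0.2553; Meridian Plaza 0.2217; Redwood Corridor 0.1342; Hillcrest Terminal 0.1613; North Reservoir 0.1021.
Pro-rata amounts: Ashcroft Interchange 206.82; Lakeview Pavilion 421.32; Meridian Plaza 365.82; Redwood Corridor 221.44; Hillcrest Terminal 266.14; North Reservoir 168.45.
Rounded to nearest $25: Ashcroft Interchange $200; Lakeview Pavilion $425; Meridian Plaza $375; Redwood Corridor $225; Hillcrest Terminal $275; North Reservoir $175. Sum = $1,675.
Difference $1,650 − $1,675 = −$25 applied to largest allocation (Lakeview Pavilion): Lakeview Pavilion becomes $400.

Ashcroft Interchange: $200 · Lakeview Pavilion: $400 · Meridian Plaza: $375 · Redwood Corridor: $225 · Hillcrest Terminal: $275 · North Reservoir: $175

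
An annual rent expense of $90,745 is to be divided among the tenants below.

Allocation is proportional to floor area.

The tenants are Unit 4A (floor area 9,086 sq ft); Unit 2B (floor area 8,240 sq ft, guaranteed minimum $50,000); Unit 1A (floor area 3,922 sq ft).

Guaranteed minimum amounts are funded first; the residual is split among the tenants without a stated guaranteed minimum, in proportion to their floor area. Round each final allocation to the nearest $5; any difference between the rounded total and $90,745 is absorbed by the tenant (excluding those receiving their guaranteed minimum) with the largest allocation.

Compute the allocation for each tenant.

Unit 4A: $28,460; Unit 2B: $50,000; Unit 1A: $12,285

Guaranteed amounts: Unit 2B $50,000. Remaining pool $40,745.
Remaining pool split over remaining floor area 13,008: Unit 4A 28,460.11 → $28,460; Unit 1A 12,284.89 → $12,285.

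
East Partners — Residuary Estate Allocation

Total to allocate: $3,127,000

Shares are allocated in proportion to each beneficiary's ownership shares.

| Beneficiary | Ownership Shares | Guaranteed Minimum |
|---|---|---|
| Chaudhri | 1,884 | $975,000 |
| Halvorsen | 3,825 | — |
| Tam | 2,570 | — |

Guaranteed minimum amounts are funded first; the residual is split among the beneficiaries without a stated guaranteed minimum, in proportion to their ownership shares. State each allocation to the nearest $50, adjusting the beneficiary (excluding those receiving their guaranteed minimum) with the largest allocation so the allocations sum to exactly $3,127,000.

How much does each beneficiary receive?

Fund the minimums — Chaudhri $975,000. Remaining pool $2,152,000.
Remaining pool split over remaining ownership shares 6,395: Halvorsen 1,287,161.85 → $1,287,150; Tam 864,838.15 → $864,850.

Chaudhri: $975,000 · Halvorsen: $1,287,150 · Tam: $864,850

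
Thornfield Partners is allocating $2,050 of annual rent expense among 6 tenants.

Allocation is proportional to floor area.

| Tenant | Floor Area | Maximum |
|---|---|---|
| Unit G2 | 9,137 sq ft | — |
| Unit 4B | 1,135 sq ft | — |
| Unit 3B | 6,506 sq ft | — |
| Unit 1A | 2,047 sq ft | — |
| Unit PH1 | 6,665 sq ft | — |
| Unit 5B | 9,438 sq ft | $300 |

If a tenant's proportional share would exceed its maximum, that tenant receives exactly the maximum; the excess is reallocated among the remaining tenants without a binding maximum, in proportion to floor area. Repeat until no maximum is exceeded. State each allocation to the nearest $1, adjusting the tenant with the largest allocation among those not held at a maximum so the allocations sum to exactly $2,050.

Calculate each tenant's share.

Total floor area = 34,928.
Proportional shares (ignoring caps): Unit G2 536.27; Unit 4B 66.62; Unit 3B 381.85; Unit 1A 120.14; Unit PH1 391.18; Unit 5B 553.94.
Capped: Unit 5B ($300); balance $1,750 reallocated over remaining floor area 25,490.
Redistributed shares: Unit G2 627.30 → $627; Unit 4B 77.92 → $78; Unit 3B 446.67 → $447; Unit 1A 140.54 → $141; Unit PH1 457.58 → $458.
Rounding difference −$1 applied to Unit G2 → $626.

Unit G2: $626 · Unit 4B: $78 · Unit 3B: $447 · Unit 1A: $141 · Unit PH1: $458 · Unit 5B: $300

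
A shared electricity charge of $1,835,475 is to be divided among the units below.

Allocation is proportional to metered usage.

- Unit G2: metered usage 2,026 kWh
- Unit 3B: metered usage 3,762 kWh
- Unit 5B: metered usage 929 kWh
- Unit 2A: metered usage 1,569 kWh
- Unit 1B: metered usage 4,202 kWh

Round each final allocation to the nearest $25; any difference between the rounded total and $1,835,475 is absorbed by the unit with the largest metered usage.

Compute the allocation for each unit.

Metered usage total: 2,026 + 3,762 + 929 + 1,569 + 4,202 = 12,488.
Proportional shares: Unit G2 297,779.66; Unit 3B 552,935.37; Unit 5B 136,543.58; Unit 2A 230,610.21; Unit 1B 617,606.18.
At nearest $25: Unit G2 $297,775; Unit 3B $552,925; Unit 5B $136,550; Unit 2A $230,600; Unit 1B $617,600. Sum = $1,835,450.
Difference $1,835,475 − $1,835,450 = +$25 applied to largest metered usage (Unit 1B): Unit 1B becomes $617,625.

Unit G2: $297,775 · Unit 3B: $552,925 · Unit 5B: $136,550 · Unit 2A: $230,600 · Unit 1B: $617,625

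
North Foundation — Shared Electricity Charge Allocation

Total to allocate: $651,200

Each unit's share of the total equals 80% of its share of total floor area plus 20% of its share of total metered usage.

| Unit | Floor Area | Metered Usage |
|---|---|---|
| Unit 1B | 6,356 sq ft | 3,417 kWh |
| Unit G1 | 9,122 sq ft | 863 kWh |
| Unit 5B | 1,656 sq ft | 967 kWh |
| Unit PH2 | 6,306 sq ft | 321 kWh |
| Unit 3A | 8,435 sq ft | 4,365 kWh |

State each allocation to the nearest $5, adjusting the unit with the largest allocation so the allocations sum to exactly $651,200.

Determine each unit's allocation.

Totals — floor area 31,875, metered usage 9,933.
Blended shares (80% floor area + 20% metered usage): Unit 1B 0.2283; Unit G1 0.2463; Unit 5B 0.0610; Unit PH2 0.1647; Unit 3A 0.2996.
Proportional shares: Unit 1B 148,684.66; Unit G1 160,404.06; Unit 5B 39,744.56; Unit PH2 107,273.18; Unit 3A 195,093.54.
At nearest $5: Unit 1B $148,685; Unit G1 $160,405; Unit 5B $39,745; Unit PH2 $107,275; Unit 3A $195,095. Sum = $651,205.
Difference $651,200 − $651,205 = −$5 applied to largest allocation (Unit 3A): Unit 3A becomes $195,090.

Unit 1B: $148,685; Unit G1: $160,405; Unit 5B: $39,745; Unit PH2: $107,275; Unit 3A: $195,090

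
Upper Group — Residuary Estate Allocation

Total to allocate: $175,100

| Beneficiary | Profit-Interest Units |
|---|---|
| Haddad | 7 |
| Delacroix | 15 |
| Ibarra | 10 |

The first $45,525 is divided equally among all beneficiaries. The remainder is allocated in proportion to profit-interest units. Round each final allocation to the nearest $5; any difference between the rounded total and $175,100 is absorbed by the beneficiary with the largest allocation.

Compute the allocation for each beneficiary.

Haddad: $43,520 | Delacroix: $75,915 | Ibarra: $55,665

First tranche $45,525 split equally: $15,175 each.
Remainder $129,575 by profit-interest units (total 32): Haddad 28,344.53 → $28,345; Delacroix 60,738.28 → $60,740; Ibarra 40,492.19 → $40,490.
Totals: Haddad $15,175 + $28,345 = $43,520; Delacroix $15,175 + $60,740 = $75,915; Ibarra $15,175 + $40,490 = $55,665.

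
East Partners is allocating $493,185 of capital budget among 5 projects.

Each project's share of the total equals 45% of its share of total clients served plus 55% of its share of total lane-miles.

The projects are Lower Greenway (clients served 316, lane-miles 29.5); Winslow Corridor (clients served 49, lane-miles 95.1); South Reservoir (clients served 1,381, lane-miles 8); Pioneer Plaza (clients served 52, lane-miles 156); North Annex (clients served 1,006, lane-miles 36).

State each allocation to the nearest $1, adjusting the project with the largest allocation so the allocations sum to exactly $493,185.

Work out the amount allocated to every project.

Clients served total 2,804; lane-miles total 324.6.
Combined weights (45% clients served + 55% lane-miles): Lower Greenway 0.1007; Winslow Corridor 0.1690; South Reservoir 0.2352; Pioneer Plaza 0.2727; North Annex 0.2224.
Proportional shares: Lower Greenway 49,662.68; Winslow Corridor 83,348.54; South Reservoir 115,989.69; Pioneer Plaza 134,477.02; North Annex 109,707.07.
After rounding ($1): Lower Greenway $49,663; Winslow Corridor $83,349; South Reservoir $115,990; Pioneer Plaza $134,477; North Annex $109,707. Sum = $493,186.
Difference $493,185 − $493,186 = −$1 applied to largest allocation (Pioneer Plaza): Pioneer Plaza becomes $134,476.

Lower Greenway: $49,663 · Winslow Corridor: $83,349 · South Reservoir: $115,990 · Pioneer Plaza: $134,476 · North Annex: $109,707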